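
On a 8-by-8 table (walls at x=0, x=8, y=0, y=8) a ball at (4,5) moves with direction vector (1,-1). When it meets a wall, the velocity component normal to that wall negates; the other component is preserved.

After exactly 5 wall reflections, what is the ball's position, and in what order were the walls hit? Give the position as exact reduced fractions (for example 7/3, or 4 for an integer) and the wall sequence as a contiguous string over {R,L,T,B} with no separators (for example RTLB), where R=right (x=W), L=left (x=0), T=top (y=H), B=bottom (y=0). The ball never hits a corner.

Final position: (8,1)
Wall sequence: RBLTR

1. t=4 → R at (8,1); v=(-1,-1)
2. t=1 → B at (7,0); v=(-1,1)
3. t=7 → L at (0,7); v=(1,1)
4. t=1 → T at (1,8); v=(1,-1)
5. t=7 → R at (8,1); v=(-1,-1)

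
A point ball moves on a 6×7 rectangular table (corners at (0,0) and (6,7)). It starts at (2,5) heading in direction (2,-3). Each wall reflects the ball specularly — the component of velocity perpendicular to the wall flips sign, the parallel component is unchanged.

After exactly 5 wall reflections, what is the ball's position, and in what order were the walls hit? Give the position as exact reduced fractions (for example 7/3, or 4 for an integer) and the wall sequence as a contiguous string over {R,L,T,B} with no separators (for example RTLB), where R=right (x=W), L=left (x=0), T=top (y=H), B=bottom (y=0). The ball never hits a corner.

Final position: (8/3,0)
Wall sequence: BRTLB

1. t=5/3 → B at (16/3,0); v=(2,3)
2. t=1/3 → R at (6,1); v=(-2,3)
3. t=2 → T at (2,7); v=(-2,-3)
4. t=1 → L at (0,4); v=(2,-3)
5. t=4/3 → B at (8/3,0); v=(2,3)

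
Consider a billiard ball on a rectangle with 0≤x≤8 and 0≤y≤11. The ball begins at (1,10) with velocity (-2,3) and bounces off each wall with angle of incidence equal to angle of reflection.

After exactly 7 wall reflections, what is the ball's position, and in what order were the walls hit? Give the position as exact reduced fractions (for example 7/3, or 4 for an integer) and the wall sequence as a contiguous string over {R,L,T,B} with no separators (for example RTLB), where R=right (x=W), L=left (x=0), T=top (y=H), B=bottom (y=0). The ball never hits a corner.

1. t=1/3 → T at (1/3,11); v=(-2,-3)
2. t=1/6 → L at (0,21/2); v=(2,-3)
3. t=7/2 → B at (7,0); v=(2,3)
4. t=1/2 → R at (8,3/2); v=(-2,3)
5. t=19/6 → T at (5/3,11); v=(-2,-3)
6. t=5/6 → L at (0,17/2); v=(2,-3)
7. t=17/6 → B at (17/3,0); v=(2,3)

Final position: (17/3,0)
Wall sequence: TLBRTLB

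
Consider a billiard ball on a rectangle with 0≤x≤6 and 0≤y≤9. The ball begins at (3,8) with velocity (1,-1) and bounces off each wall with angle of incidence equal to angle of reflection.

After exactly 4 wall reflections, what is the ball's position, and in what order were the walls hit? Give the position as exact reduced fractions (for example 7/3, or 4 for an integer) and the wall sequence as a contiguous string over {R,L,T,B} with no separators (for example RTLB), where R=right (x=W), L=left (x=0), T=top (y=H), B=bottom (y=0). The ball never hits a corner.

1. t=3 → R at (6,5); v=(-1,-1)
2. t=5 → B at (1,0); v=(-1,1)
3. t=1 → L at (0,1); v=(1,1)
4. t=6 → R at (6,7); v=(-1,1)

Final position: (6,7)
Wall sequence: RBLR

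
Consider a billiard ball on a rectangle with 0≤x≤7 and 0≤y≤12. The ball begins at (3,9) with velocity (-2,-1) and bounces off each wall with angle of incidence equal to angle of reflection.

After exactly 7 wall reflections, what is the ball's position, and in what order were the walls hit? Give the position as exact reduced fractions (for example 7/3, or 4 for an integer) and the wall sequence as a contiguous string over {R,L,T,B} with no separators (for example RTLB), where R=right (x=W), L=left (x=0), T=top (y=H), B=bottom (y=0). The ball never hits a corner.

Final position: (7,10)
Wall sequence: LRLBRLR

1. t=3/2 → L at (0,15/2); v=(2,-1)
2. t=7/2 → R at (7,4); v=(-2,-1)
3. t=7/2 → L at (0,1/2); v=(2,-1)
4. t=1/2 → B at (1,0); v=(2,1)
5. t=3 → R at (7,3); v=(-2,1)
6. t=7/2 → L at (0,13/2); v=(2,1)
7. t=7/2 → R at (7,10); v=(-2,1)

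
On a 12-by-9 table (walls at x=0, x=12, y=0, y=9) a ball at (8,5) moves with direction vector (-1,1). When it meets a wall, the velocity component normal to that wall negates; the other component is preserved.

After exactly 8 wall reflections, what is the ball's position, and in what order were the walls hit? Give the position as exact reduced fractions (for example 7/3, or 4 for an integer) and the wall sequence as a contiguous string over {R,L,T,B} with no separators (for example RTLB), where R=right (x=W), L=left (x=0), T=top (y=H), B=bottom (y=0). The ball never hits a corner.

1. t=4 → T at (4,9); v=(-1,-1)
2. t=4 → L at (0,5); v=(1,-1)
3. t=5 → B at (5,0); v=(1,1)
4. t=7 → R at (12,7); v=(-1,1)
5. t=2 → T at (10,9); v=(-1,-1)
6. t=9 → B at (1,0); v=(-1,1)
7. t=1 → L at (0,1); v=(1,1)
8. t=8 → T at (8,9); v=(1,-1)

Final position: (8,9)
Wall sequence: TLBRTBLT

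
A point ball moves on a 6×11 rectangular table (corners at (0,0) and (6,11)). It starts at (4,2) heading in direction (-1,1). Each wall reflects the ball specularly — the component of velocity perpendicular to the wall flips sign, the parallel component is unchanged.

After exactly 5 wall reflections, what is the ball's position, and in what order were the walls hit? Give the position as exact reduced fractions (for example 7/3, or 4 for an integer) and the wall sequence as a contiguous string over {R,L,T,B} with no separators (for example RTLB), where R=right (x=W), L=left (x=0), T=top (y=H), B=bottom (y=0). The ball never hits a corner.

1. t=4 → L at (0,6); v=(1,1)
2. t=5 → T at (5,11); v=(1,-1)
3. t=1 → R at (6,10); v=(-1,-1)
4. t=6 → L at (0,4); v=(1,-1)
5. t=4 → B at (4,0); v=(1,1)

Final position: (4,0)
Wall sequence: LTRLB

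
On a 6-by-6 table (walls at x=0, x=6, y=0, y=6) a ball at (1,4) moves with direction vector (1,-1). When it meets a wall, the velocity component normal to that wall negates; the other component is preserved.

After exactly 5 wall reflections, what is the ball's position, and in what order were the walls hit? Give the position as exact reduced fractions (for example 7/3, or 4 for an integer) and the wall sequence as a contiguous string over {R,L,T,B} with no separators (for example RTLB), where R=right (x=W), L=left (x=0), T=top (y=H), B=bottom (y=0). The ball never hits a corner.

Final position: (5,0)
Wall sequence: BRTLB

1. t=4 → B at (5,0); v=(1,1)
2. t=1 → R at (6,1); v=(-1,1)
3. t=5 → T at (1,6); v=(-1,-1)
4. t=1 → L at (0,5); v=(1,-1)
5. t=5 → B at (5,0); v=(1,1)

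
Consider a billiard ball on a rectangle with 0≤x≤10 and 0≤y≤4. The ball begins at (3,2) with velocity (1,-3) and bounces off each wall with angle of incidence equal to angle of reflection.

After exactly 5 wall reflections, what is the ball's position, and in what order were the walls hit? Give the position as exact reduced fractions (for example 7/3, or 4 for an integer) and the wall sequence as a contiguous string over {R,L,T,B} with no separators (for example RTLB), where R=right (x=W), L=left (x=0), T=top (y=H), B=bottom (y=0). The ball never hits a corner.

Final position: (9,0)
Wall sequence: BTBTB

1. t=2/3 → B at (11/3,0); v=(1,3)
2. t=4/3 → T at (5,4); v=(1,-3)
3. t=4/3 → B at (19/3,0); v=(1,3)
4. t=4/3 → T at (23/3,4); v=(1,-3)
5. t=4/3 → B at (9,0); v=(1,3)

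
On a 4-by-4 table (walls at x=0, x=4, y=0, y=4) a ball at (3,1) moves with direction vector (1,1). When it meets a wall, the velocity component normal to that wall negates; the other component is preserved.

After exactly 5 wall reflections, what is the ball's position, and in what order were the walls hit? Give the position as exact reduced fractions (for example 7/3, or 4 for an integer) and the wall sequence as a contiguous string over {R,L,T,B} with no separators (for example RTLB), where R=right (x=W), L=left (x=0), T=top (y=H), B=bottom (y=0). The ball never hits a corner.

1. t=1 → R at (4,2); v=(-1,1)
2. t=2 → T at (2,4); v=(-1,-1)
3. t=2 → L at (0,2); v=(1,-1)
4. t=2 → B at (2,0); v=(1,1)
5. t=2 → R at (4,2); v=(-1,1)

Final position: (4,2)
Wall sequence: RTLBR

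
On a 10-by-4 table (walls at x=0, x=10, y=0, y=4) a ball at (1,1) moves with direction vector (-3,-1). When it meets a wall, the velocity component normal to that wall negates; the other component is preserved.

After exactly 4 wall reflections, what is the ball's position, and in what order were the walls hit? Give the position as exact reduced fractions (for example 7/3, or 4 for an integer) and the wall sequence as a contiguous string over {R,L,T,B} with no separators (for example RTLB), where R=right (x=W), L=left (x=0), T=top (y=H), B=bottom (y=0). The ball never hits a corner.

Final position: (6,4)
Wall sequence: LBRT

1. t=1/3 → L at (0,2/3); v=(3,-1)
2. t=2/3 → B at (2,0); v=(3,1)
3. t=8/3 → R at (10,8/3); v=(-3,1)
4. t=4/3 → T at (6,4); v=(-3,-1)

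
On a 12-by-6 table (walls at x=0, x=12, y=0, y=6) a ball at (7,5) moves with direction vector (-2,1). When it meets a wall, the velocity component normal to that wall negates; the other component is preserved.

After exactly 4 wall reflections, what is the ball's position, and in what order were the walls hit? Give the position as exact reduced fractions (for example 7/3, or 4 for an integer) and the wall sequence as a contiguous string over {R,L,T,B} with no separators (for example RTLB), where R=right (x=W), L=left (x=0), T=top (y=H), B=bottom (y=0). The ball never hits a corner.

1. t=1 → T at (5,6); v=(-2,-1)
2. t=5/2 → L at (0,7/2); v=(2,-1)
3. t=7/2 → B at (7,0); v=(2,1)
4. t=5/2 → R at (12,5/2); v=(-2,1)

Final position: (12,5/2)
Wall sequence: TLBR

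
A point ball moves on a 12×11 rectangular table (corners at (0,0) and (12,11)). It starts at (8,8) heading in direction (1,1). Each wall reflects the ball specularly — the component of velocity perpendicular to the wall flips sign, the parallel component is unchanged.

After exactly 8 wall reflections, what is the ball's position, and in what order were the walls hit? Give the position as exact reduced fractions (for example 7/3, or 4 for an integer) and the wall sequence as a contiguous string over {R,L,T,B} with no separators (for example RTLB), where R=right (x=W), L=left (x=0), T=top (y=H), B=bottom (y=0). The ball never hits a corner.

Final position: (0,4)
Wall sequence: TRBLTRBL

1. t=3 → T at (11,11); v=(1,-1)
2. t=1 → R at (12,10); v=(-1,-1)
3. t=10 → B at (2,0); v=(-1,1)
4. t=2 → L at (0,2); v=(1,1)
5. t=9 → T at (9,11); v=(1,-1)
6. t=3 → R at (12,8); v=(-1,-1)
7. t=8 → B at (4,0); v=(-1,1)
8. t=4 → L at (0,4); v=(1,1)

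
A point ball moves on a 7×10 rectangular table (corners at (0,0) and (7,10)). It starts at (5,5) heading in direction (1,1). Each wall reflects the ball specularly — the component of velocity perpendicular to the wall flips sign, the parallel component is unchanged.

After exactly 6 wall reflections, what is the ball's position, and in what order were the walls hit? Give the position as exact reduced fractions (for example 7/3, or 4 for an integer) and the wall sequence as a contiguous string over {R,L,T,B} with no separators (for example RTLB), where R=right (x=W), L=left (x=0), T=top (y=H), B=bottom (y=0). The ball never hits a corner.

Final position: (0,8)
Wall sequence: RTLBRL

1. t=2 → R at (7,7); v=(-1,1)
2. t=3 → T at (4,10); v=(-1,-1)
3. t=4 → L at (0,6); v=(1,-1)
4. t=6 → B at (6,0); v=(1,1)
5. t=1 → R at (7,1); v=(-1,1)
6. t=7 → L at (0,8); v=(1,1)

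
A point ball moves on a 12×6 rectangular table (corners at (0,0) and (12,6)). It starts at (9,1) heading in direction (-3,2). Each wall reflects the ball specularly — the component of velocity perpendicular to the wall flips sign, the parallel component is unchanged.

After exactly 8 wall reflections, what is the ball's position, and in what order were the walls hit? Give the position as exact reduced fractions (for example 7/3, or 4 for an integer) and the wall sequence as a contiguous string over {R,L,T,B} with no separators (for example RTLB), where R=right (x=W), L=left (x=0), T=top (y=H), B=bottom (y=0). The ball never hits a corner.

1. t=5/2 → T at (3/2,6); v=(-3,-2)
2. t=1/2 → L at (0,5); v=(3,-2)
3. t=5/2 → B at (15/2,0); v=(3,2)
4. t=3/2 → R at (12,3); v=(-3,2)
5. t=3/2 → T at (15/2,6); v=(-3,-2)
6. t=5/2 → L at (0,1); v=(3,-2)
7. t=1/2 → B at (3/2,0); v=(3,2)
8. t=3 → T at (21/2,6); v=(3,-2)

Final position: (21/2,6)
Wall sequence: TLBRTLBT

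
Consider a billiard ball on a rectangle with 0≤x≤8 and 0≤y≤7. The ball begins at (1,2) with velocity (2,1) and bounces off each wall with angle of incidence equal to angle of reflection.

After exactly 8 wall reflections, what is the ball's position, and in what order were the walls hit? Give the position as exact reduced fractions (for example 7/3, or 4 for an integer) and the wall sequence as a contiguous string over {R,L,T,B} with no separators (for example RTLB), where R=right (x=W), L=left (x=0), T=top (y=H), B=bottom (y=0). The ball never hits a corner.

Final position: (8,13/2)
Wall sequence: RTLRBLTR

1. t=7/2 → R at (8,11/2); v=(-2,1)
2. t=3/2 → T at (5,7); v=(-2,-1)
3. t=5/2 → L at (0,9/2); v=(2,-1)
4. t=4 → R at (8,1/2); v=(-2,-1)
5. t=1/2 → B at (7,0); v=(-2,1)
6. t=7/2 → L at (0,7/2); v=(2,1)
7. t=7/2 → T at (7,7); v=(2,-1)
8. t=1/2 → R at (8,13/2); v=(-2,-1)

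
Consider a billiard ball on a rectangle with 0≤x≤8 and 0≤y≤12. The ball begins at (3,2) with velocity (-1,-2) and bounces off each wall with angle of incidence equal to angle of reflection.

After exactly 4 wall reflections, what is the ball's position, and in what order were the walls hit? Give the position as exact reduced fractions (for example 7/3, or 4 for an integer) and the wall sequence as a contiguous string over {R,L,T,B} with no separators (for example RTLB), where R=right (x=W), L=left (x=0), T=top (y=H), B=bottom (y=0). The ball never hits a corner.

Final position: (8,4)
Wall sequence: BLTR

1. t=1 → B at (2,0); v=(-1,2)
2. t=2 → L at (0,4); v=(1,2)
3. t=4 → T at (4,12); v=(1,-2)
4. t=4 → R at (8,4); v=(-1,-2)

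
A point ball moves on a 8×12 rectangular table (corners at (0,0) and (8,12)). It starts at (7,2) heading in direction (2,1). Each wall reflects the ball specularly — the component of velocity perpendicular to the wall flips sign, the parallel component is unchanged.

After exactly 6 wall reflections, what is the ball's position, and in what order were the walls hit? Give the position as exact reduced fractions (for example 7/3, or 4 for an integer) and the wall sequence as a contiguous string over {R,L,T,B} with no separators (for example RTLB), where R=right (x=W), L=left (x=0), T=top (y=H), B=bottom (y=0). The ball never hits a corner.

1. t=1/2 → R at (8,5/2); v=(-2,1)
2. t=4 → L at (0,13/2); v=(2,1)
3. t=4 → R at (8,21/2); v=(-2,1)
4. t=3/2 → T at (5,12); v=(-2,-1)
5. t=5/2 → L at (0,19/2); v=(2,-1)
6. t=4 → R at (8,11/2); v=(-2,-1)

Final position: (8,11/2)
Wall sequence: RLRTLR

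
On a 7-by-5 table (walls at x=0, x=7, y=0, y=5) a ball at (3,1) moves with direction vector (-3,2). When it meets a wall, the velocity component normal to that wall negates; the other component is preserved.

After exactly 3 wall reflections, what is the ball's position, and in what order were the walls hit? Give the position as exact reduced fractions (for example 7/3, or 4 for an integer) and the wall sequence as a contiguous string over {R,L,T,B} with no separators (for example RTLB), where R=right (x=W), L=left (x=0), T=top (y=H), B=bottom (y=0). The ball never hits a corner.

1. t=1 → L at (0,3); v=(3,2)
2. t=1 → T at (3,5); v=(3,-2)
3. t=4/3 → R at (7,7/3); v=(-3,-2)

Final position: (7,7/3)
Wall sequence: LTR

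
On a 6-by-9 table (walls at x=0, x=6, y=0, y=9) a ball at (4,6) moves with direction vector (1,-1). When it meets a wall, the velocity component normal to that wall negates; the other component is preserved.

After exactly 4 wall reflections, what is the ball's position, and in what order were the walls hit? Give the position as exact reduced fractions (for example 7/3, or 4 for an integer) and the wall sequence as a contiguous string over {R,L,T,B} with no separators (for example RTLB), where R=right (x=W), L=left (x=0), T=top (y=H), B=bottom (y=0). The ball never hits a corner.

1. t=2 → R at (6,4); v=(-1,-1)
2. t=4 → B at (2,0); v=(-1,1)
3. t=2 → L at (0,2); v=(1,1)
4. t=6 → R at (6,8); v=(-1,1)

Final position: (6,8)
Wall sequence: RBLR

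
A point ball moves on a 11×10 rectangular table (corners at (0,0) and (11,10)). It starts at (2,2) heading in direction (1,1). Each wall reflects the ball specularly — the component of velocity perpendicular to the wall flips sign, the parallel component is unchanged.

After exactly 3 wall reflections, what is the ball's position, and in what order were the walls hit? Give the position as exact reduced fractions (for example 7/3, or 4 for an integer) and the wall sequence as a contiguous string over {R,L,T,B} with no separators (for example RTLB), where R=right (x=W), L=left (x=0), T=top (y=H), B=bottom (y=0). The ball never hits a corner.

1. t=8 → T at (10,10); v=(1,-1)
2. t=1 → R at (11,9); v=(-1,-1)
3. t=9 → B at (2,0); v=(-1,1)

Final position: (2,0)
Wall sequence: TRB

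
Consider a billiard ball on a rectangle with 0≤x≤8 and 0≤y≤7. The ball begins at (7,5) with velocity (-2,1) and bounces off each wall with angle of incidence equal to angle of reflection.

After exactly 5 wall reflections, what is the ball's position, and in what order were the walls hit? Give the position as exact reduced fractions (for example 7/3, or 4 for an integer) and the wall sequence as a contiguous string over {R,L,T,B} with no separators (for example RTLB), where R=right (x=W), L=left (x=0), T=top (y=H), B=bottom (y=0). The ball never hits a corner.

1. t=2 → T at (3,7); v=(-2,-1)
2. t=3/2 → L at (0,11/2); v=(2,-1)
3. t=4 → R at (8,3/2); v=(-2,-1)
4. t=3/2 → B at (5,0); v=(-2,1)
5. t=5/2 → L at (0,5/2); v=(2,1)

Final position: (0,5/2)
Wall sequence: TLRBL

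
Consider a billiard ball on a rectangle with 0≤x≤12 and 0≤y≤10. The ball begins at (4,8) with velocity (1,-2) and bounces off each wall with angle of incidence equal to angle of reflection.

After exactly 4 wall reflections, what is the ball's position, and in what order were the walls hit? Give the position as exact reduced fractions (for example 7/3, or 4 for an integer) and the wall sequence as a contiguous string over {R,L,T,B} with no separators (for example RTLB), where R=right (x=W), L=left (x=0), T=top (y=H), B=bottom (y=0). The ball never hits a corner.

Final position: (6,0)
Wall sequence: BRTB

1. t=4 → B at (8,0); v=(1,2)
2. t=4 → R at (12,8); v=(-1,2)
3. t=1 → T at (11,10); v=(-1,-2)
4. t=5 → B at (6,0); v=(-1,2)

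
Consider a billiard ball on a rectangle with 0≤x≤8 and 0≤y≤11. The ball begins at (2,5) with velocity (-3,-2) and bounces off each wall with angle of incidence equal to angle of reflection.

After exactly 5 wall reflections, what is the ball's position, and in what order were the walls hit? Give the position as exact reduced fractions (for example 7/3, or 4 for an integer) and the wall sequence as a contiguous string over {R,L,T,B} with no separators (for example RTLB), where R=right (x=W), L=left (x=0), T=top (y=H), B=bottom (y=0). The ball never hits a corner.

1. t=2/3 → L at (0,11/3); v=(3,-2)
2. t=11/6 → B at (11/2,0); v=(3,2)
3. t=5/6 → R at (8,5/3); v=(-3,2)
4. t=8/3 → L at (0,7); v=(3,2)
5. t=2 → T at (6,11); v=(3,-2)

Final position: (6,11)
Wall sequence: LBRLT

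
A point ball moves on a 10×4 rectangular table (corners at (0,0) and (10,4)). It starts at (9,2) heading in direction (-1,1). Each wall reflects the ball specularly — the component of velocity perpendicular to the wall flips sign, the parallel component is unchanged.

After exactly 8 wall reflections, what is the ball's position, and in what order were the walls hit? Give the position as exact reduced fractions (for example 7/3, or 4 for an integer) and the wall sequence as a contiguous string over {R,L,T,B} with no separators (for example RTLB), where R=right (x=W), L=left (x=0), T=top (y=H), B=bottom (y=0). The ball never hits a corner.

Final position: (7,0)
Wall sequence: TBLTBTRB

1. t=2 → T at (7,4); v=(-1,-1)
2. t=4 → B at (3,0); v=(-1,1)
3. t=3 → L at (0,3); v=(1,1)
4. t=1 → T at (1,4); v=(1,-1)
5. t=4 → B at (5,0); v=(1,1)
6. t=4 → T at (9,4); v=(1,-1)
7. t=1 → R at (10,3); v=(-1,-1)
8. t=3 → B at (7,0); v=(-1,1)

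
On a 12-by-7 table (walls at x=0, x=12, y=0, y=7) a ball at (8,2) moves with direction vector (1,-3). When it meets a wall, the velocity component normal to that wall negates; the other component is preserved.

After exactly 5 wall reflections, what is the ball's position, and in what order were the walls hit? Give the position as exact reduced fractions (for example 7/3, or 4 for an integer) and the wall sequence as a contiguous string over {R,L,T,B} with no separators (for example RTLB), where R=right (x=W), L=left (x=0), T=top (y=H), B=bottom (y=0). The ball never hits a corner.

Final position: (25/3,7)
Wall sequence: BTRBT

1. t=2/3 → B at (26/3,0); v=(1,3)
2. t=7/3 → T at (11,7); v=(1,-3)
3. t=1 → R at (12,4); v=(-1,-3)
4. t=4/3 → B at (32/3,0); v=(-1,3)
5. t=7/3 → T at (25/3,7); v=(-1,-3)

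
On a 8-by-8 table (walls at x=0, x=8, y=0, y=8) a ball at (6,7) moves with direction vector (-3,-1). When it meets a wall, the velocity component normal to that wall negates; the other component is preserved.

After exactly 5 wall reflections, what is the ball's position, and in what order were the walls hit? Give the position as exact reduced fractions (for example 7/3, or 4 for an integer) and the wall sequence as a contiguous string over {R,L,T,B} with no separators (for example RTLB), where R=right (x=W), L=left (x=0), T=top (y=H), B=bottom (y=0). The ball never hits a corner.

1. t=2 → L at (0,5); v=(3,-1)
2. t=8/3 → R at (8,7/3); v=(-3,-1)
3. t=7/3 → B at (1,0); v=(-3,1)
4. t=1/3 → L at (0,1/3); v=(3,1)
5. t=8/3 → R at (8,3); v=(-3,1)

Final position: (8,3)
Wall sequence: LRBLR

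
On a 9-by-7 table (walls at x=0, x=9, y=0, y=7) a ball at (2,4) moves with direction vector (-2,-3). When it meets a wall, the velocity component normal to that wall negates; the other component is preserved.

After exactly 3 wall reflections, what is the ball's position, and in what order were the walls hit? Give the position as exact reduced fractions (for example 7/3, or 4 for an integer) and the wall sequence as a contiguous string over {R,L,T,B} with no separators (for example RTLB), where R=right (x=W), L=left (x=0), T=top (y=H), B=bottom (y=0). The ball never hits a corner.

1. t=1 → L at (0,1); v=(2,-3)
2. t=1/3 → B at (2/3,0); v=(2,3)
3. t=7/3 → T at (16/3,7); v=(2,-3)

Final position: (16/3,7)
Wall sequence: LBT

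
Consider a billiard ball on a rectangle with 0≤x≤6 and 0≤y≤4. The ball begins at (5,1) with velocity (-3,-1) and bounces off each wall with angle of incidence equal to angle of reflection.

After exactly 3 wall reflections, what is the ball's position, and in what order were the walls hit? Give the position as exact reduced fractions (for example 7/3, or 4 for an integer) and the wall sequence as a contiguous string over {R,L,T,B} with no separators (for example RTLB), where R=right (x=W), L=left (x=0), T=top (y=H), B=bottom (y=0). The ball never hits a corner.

Final position: (6,8/3)
Wall sequence: BLR

1. t=1 → B at (2,0); v=(-3,1)
2. t=2/3 → L at (0,2/3); v=(3,1)
3. t=2 → R at (6,8/3); v=(-3,1)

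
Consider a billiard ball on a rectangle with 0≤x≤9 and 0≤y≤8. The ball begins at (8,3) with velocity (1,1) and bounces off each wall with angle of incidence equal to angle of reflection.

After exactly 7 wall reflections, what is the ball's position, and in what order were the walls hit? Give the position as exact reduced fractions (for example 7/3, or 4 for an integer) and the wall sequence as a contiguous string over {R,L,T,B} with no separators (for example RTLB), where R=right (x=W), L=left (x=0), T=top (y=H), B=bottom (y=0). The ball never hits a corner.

1. t=1 → R at (9,4); v=(-1,1)
2. t=4 → T at (5,8); v=(-1,-1)
3. t=5 → L at (0,3); v=(1,-1)
4. t=3 → B at (3,0); v=(1,1)
5. t=6 → R at (9,6); v=(-1,1)
6. t=2 → T at (7,8); v=(-1,-1)
7. t=7 → L at (0,1); v=(1,-1)

Final position: (0,1)
Wall sequence: RTLBRTL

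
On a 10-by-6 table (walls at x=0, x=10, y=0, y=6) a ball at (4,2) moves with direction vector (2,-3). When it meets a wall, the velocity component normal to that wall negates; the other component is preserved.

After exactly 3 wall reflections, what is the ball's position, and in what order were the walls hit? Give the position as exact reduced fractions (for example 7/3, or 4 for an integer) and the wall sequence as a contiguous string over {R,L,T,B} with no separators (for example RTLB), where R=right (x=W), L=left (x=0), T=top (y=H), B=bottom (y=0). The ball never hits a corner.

Final position: (10,5)
Wall sequence: BTR

1. t=2/3 → B at (16/3,0); v=(2,3)
2. t=2 → T at (28/3,6); v=(2,-3)
3. t=1/3 → R at (10,5); v=(-2,-3)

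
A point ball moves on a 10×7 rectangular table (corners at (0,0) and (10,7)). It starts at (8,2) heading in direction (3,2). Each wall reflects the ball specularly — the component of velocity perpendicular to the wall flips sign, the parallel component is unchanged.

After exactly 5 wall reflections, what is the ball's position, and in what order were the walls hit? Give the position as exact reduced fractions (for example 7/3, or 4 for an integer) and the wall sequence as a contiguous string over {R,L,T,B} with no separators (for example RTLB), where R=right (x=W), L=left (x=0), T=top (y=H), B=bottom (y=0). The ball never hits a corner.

Final position: (10,8/3)
Wall sequence: RTLBR

1. t=2/3 → R at (10,10/3); v=(-3,2)
2. t=11/6 → T at (9/2,7); v=(-3,-2)
3. t=3/2 → L at (0,4); v=(3,-2)
4. t=2 → B at (6,0); v=(3,2)
5. t=4/3 → R at (10,8/3); v=(-3,2)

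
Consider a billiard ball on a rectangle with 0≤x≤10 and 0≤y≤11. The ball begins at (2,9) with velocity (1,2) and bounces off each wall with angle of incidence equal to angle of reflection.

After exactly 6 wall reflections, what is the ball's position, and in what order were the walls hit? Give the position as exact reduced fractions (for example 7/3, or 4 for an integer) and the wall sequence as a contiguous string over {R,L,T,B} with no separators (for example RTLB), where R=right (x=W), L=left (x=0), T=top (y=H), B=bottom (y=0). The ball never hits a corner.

Final position: (0,1)
Wall sequence: TBRTBL

1. t=1 → T at (3,11); v=(1,-2)
2. t=11/2 → B at (17/2,0); v=(1,2)
3. t=3/2 → R at (10,3); v=(-1,2)
4. t=4 → T at (6,11); v=(-1,-2)
5. t=11/2 → B at (1/2,0); v=(-1,2)
6. t=1/2 → L at (0,1); v=(1,2)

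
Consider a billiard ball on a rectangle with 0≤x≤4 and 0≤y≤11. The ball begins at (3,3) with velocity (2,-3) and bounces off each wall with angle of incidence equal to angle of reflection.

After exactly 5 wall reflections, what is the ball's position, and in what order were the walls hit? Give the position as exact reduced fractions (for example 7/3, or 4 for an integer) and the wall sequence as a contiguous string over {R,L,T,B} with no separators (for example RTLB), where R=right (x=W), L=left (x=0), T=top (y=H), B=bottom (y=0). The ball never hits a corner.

Final position: (11/3,11)
Wall sequence: RBLRT

1. t=1/2 → R at (4,3/2); v=(-2,-3)
2. t=1/2 → B at (3,0); v=(-2,3)
3. t=3/2 → L at (0,9/2); v=(2,3)
4. t=2 → R at (4,21/2); v=(-2,3)
5. t=1/6 → T at (11/3,11); v=(-2,-3)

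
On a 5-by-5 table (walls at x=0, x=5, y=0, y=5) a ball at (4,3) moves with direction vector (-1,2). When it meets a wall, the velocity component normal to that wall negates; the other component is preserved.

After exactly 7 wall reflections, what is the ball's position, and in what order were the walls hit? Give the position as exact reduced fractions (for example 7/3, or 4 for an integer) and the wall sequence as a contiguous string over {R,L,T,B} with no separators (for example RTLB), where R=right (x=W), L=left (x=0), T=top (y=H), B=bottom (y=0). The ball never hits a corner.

1. t=1 → T at (3,5); v=(-1,-2)
2. t=5/2 → B at (1/2,0); v=(-1,2)
3. t=1/2 → L at (0,1); v=(1,2)
4. t=2 → T at (2,5); v=(1,-2)
5. t=5/2 → B at (9/2,0); v=(1,2)
6. t=1/2 → R at (5,1); v=(-1,2)
7. t=2 → T at (3,5); v=(-1,-2)

Final position: (3,5)
Wall sequence: TBLTBRT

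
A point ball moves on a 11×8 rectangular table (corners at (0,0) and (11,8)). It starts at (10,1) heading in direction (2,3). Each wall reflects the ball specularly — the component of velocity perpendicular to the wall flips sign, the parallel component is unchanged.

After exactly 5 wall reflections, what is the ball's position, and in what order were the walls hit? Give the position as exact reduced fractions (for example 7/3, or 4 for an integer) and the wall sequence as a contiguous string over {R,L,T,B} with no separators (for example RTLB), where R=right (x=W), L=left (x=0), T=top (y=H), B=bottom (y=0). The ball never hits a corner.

Final position: (10/3,8)
Wall sequence: RTBLT

1. t=1/2 → R at (11,5/2); v=(-2,3)
2. t=11/6 → T at (22/3,8); v=(-2,-3)
3. t=8/3 → B at (2,0); v=(-2,3)
4. t=1 → L at (0,3); v=(2,3)
5. t=5/3 → T at (10/3,8); v=(2,-3)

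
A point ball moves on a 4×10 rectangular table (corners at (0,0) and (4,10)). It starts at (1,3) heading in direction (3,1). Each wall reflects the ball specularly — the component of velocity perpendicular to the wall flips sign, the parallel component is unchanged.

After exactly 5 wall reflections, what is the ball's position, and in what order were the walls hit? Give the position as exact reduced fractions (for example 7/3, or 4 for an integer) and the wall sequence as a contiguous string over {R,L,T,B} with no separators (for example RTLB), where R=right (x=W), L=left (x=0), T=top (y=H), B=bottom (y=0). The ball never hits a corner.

Final position: (4,28/3)
Wall sequence: RLRLR

1. t=1 → R at (4,4); v=(-3,1)
2. t=4/3 → L at (0,16/3); v=(3,1)
3. t=4/3 → R at (4,20/3); v=(-3,1)
4. t=4/3 → L at (0,8); v=(3,1)
5. t=4/3 → R at (4,28/3); v=(-3,1)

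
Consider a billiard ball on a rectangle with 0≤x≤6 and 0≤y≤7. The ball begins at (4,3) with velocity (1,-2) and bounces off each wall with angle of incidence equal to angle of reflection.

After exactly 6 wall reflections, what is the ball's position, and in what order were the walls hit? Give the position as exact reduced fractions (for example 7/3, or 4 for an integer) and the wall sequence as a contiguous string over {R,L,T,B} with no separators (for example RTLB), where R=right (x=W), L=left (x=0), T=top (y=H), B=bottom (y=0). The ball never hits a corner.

Final position: (4,7)
Wall sequence: BRTLBT

1. t=3/2 → B at (11/2,0); v=(1,2)
2. t=1/2 → R at (6,1); v=(-1,2)
3. t=3 → T at (3,7); v=(-1,-2)
4. t=3 → L at (0,1); v=(1,-2)
5. t=1/2 → B at (1/2,0); v=(1,2)
6. t=7/2 → T at (4,7); v=(1,-2)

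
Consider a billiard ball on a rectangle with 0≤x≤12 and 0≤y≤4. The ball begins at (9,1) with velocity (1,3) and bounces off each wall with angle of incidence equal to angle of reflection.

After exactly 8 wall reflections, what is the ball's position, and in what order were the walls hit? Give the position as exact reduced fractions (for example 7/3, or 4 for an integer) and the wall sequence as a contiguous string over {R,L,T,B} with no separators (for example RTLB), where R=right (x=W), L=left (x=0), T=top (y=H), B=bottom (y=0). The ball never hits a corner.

Final position: (6,4)
Wall sequence: TBRTBTBT

1. t=1 → T at (10,4); v=(1,-3)
2. t=4/3 → B at (34/3,0); v=(1,3)
3. t=2/3 → R at (12,2); v=(-1,3)
4. t=2/3 → T at (34/3,4); v=(-1,-3)
5. t=4/3 → B at (10,0); v=(-1,3)
6. t=4/3 → T at (26/3,4); v=(-1,-3)
7. t=4/3 → B at (22/3,0); v=(-1,3)
8. t=4/3 → T at (6,4); v=(-1,-3)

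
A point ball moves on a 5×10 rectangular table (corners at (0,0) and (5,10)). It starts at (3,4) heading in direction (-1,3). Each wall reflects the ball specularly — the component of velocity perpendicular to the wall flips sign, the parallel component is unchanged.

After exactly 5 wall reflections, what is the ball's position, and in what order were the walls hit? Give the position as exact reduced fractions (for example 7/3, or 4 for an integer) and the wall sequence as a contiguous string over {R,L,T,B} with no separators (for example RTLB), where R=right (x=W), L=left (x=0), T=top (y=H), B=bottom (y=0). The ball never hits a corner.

Final position: (13/3,10)
Wall sequence: TLBRT

1. t=2 → T at (1,10); v=(-1,-3)
2. t=1 → L at (0,7); v=(1,-3)
3. t=7/3 → B at (7/3,0); v=(1,3)
4. t=8/3 → R at (5,8); v=(-1,3)
5. t=2/3 → T at (13/3,10); v=(-1,-3)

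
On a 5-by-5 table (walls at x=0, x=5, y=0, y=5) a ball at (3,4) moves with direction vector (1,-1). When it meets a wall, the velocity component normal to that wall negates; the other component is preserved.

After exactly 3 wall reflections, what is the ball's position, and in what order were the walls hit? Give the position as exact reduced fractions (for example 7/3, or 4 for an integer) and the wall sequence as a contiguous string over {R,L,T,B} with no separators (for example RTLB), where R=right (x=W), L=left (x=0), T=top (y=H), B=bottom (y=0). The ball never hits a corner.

Final position: (0,3)
Wall sequence: RBL

1. t=2 → R at (5,2); v=(-1,-1)
2. t=2 → B at (3,0); v=(-1,1)
3. t=3 → L at (0,3); v=(1,1)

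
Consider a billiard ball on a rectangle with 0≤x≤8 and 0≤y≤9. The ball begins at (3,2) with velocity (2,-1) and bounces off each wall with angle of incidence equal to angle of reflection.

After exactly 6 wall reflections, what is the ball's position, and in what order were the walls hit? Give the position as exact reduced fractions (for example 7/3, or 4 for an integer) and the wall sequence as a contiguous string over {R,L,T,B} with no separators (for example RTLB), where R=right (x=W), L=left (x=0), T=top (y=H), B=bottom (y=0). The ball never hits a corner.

1. t=2 → B at (7,0); v=(2,1)
2. t=1/2 → R at (8,1/2); v=(-2,1)
3. t=4 → L at (0,9/2); v=(2,1)
4. t=4 → R at (8,17/2); v=(-2,1)
5. t=1/2 → T at (7,9); v=(-2,-1)
6. t=7/2 → L at (0,11/2); v=(2,-1)

Final position: (0,11/2)
Wall sequence: BRLRTL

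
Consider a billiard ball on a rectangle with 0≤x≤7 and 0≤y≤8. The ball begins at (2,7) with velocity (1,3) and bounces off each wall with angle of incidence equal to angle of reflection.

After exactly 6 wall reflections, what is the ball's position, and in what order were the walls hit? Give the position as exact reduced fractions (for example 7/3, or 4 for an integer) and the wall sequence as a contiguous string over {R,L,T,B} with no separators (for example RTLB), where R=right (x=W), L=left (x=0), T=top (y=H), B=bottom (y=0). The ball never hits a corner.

1. t=1/3 → T at (7/3,8); v=(1,-3)
2. t=8/3 → B at (5,0); v=(1,3)
3. t=2 → R at (7,6); v=(-1,3)
4. t=2/3 → T at (19/3,8); v=(-1,-3)
5. t=8/3 → B at (11/3,0); v=(-1,3)
6. t=8/3 → T at (1,8); v=(-1,-3)

Final position: (1,8)
Wall sequence: TBRTBT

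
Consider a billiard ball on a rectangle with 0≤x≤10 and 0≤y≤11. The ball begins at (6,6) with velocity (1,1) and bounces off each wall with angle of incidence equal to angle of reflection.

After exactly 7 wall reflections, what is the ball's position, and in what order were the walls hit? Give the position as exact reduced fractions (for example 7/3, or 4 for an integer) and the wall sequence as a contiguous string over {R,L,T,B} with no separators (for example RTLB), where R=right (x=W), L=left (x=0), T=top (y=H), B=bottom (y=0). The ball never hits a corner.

Final position: (0,4)
Wall sequence: RTLBRTL

1. t=4 → R at (10,10); v=(-1,1)
2. t=1 → T at (9,11); v=(-1,-1)
3. t=9 → L at (0,2); v=(1,-1)
4. t=2 → B at (2,0); v=(1,1)
5. t=8 → R at (10,8); v=(-1,1)
6. t=3 → T at (7,11); v=(-1,-1)
7. t=7 → L at (0,4); v=(1,-1)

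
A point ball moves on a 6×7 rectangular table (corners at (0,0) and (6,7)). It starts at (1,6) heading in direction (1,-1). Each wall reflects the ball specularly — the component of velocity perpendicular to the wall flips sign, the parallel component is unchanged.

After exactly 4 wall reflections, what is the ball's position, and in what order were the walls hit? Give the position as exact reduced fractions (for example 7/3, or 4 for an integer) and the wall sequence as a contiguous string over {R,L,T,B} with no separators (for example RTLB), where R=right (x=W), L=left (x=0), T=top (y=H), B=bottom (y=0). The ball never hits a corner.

1. t=5 → R at (6,1); v=(-1,-1)
2. t=1 → B at (5,0); v=(-1,1)
3. t=5 → L at (0,5); v=(1,1)
4. t=2 → T at (2,7); v=(1,-1)

Final position: (2,7)
Wall sequence: RBLT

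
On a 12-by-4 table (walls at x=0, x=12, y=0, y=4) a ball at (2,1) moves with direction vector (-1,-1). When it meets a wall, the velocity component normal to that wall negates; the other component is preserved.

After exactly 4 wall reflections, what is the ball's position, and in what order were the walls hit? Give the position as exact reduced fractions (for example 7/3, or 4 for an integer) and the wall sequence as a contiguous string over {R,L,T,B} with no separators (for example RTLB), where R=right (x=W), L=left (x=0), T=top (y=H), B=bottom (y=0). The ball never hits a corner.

1. t=1 → B at (1,0); v=(-1,1)
2. t=1 → L at (0,1); v=(1,1)
3. t=3 → T at (3,4); v=(1,-1)
4. t=4 → B at (7,0); v=(1,1)

Final position: (7,0)
Wall sequence: BLTB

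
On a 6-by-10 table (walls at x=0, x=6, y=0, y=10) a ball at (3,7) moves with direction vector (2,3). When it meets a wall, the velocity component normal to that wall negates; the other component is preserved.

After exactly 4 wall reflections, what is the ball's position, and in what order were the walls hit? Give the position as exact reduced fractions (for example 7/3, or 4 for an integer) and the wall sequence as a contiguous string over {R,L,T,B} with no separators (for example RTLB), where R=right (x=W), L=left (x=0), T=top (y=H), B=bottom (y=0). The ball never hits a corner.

1. t=1 → T at (5,10); v=(2,-3)
2. t=1/2 → R at (6,17/2); v=(-2,-3)
3. t=17/6 → B at (1/3,0); v=(-2,3)
4. t=1/6 → L at (0,1/2); v=(2,3)

Final position: (0,1/2)
Wall sequence: TRBL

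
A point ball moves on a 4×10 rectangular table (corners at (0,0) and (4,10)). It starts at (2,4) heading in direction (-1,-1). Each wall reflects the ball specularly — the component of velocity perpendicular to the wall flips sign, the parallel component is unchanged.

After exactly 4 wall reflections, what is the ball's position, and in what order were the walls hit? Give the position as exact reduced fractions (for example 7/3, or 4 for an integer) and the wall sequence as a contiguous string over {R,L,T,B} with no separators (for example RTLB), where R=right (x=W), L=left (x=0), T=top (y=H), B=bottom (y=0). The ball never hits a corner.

Final position: (0,6)
Wall sequence: LBRL

1. t=2 → L at (0,2); v=(1,-1)
2. t=2 → B at (2,0); v=(1,1)
3. t=2 → R at (4,2); v=(-1,1)
4. t=4 → L at (0,6); v=(1,1)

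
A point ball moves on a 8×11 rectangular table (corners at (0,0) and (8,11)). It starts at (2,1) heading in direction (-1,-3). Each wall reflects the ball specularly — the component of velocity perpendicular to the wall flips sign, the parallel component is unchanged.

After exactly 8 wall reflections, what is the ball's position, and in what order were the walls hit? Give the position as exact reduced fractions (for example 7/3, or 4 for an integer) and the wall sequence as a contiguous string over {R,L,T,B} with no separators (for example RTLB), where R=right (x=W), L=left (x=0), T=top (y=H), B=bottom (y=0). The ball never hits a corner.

1. t=1/3 → B at (5/3,0); v=(-1,3)
2. t=5/3 → L at (0,5); v=(1,3)
3. t=2 → T at (2,11); v=(1,-3)
4. t=11/3 → B at (17/3,0); v=(1,3)
5. t=7/3 → R at (8,7); v=(-1,3)
6. t=4/3 → T at (20/3,11); v=(-1,-3)
7. t=11/3 → B at (3,0); v=(-1,3)
8. t=3 → L at (0,9); v=(1,3)

Final position: (0,9)
Wall sequence: BLTBRTBL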